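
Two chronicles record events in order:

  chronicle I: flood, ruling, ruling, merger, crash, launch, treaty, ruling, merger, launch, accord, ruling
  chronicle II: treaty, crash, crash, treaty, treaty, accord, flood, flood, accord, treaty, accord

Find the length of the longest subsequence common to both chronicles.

3

One common subsequence of length 3: flood (chronicle I #1, chronicle II #8); then treaty (chronicle I #7, chronicle II #10); then accord (chronicle I #11, chronicle II #11). Since dp[12][11] = 3, nothing longer is possible.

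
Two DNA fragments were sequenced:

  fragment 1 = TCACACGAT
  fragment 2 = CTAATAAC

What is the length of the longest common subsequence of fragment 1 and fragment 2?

Let dp[i][j] be the LCS length of the first i bases of fragment 1 and the first j bases of fragment 2. dp[i][j] = dp[i-1][j-1]+1 when the i-th and j-th bases match, else max(dp[i-1][j], dp[i][j-1]).
    ·  C  T  A  A  T  A  A  C
 ·  0  0  0  0  0  0  0  0  0
 T  0  0  1  1  1  1  1  1  1
 C  0  1  1  1  1  1  1  1  2
 A  0  1  1  2  2  2  2  2  2
 C  0  1  1  2  2  2  2  2  3
 A  0  1  1  2  3  3  3  3  3
 C  0  1  1  2  3  3  3  3  4
 G  0  1  1  2  3  3  3  3  4
 A  0  1  1  2  3  3  4  4  4
 T  0  1  2  2  3  4  4  4  4
dp[9][8] = 4. One LCS (by backtracking along matches): TAAC.

4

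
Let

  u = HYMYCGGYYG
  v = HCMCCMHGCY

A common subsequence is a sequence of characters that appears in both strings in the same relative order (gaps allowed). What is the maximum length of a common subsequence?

5

One common subsequence of length 5: H [1,1], then M [3,3], then C [5,5], then G [6,8], then Y [9,10]. dp[10][10] = 5 confirms this is the maximum.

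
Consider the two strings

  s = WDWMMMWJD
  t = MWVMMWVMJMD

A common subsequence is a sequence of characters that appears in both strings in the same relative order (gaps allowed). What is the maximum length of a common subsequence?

6

Let dp[i][j] be the LCS length of the first i characters of s and the first j characters of t. dp[i][j] = dp[i-1][j-1]+1 when the i-th and j-th characters match, else max(dp[i-1][j], dp[i][j-1]).
    ·  M  W  V  M  M  W  V  M  J  M  D
 ·  0  0  0  0  0  0  0  0  0  0  0  0
 W  0  0  1  1  1  1  1  1  1  1  1  1
 D  0  0  1  1  1  1  1  1  1  1  1  2
 W  0  0  1  1  1  1  2  2  2  2  2  2
 M  0  1  1  1  2  2  2  2  3  3  3  3
 M  0  1  1  1  2  3  3  3  3  3  4  4
 M  0  1  1  1  2  3  3  3  4  4  4  4
 W  0  1  2  2  2  3  4  4  4  4  4  4
 J  0  1  2  2  2  3  4  4  4  5  5  5
 D  0  1  2  2  2  3  4  4  4  5  5  6
dp[9][11] = 6. One LCS (by backtracking along matches): WMMMJD.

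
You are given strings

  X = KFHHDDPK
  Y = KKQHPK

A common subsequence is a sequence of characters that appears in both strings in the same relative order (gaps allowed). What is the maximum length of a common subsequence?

Let dp[i][j] be the LCS length of the first i characters of X and the first j characters of Y. dp[i][j] = dp[i-1][j-1]+1 when the i-th and j-th characters match, else max(dp[i-1][j], dp[i][j-1]).
    ·  K  K  Q  H  P  K
 ·  0  0  0  0  0  0  0
 K  0  1  1  1  1  1  1
 F  0  1  1  1  1  1  1
 H  0  1  1  1  2  2  2
 H  0  1  1  1  2  2  2
 D  0  1  1  1  2  2  2
 D  0  1  1  1  2  2  2
 P  0  1  1  1  2  3  3
 K  0  1  2  2  2  3  4
dp[8][6] = 4. One LCS (by backtracking along matches): KHPK.

4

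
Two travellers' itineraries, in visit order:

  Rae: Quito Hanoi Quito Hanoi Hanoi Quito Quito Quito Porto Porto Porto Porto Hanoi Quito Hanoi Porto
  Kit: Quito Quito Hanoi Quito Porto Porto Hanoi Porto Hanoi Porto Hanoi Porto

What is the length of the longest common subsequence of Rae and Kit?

Match Quito (Rae #1, Kit #1) → Quito (Rae #3, Kit #2) → Hanoi (Rae #5, Kit #3) → Quito (Rae #8, Kit #4) → Porto (Rae #9, Kit #5) → Porto (Rae #10, Kit #6) → Porto (Rae #11, Kit #8) → Porto (Rae #12, Kit #10) → Hanoi (Rae #15, Kit #11) → Porto (Rae #16, Kit #12) — 10 stops in the same relative order in both. Since dp[16][12] = 10, nothing longer is possible.

10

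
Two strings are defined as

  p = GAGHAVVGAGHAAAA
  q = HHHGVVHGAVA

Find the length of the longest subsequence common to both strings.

Taking G at p[3]=q[4], then V at p[6]=q[5], then V at p[7]=q[6], then G at p[8]=q[8], then A at p[9]=q[9], then A at p[15]=q[11] gives a common subsequence of length 6. dp[15][11] = 6 confirms this is the maximum.

6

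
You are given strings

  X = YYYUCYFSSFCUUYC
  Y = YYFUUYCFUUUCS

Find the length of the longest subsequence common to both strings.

8

One common subsequence of length 8: Y [1,1] → Y [2,2] → Y [3,6] → C [5,7] → F [7,8] → U [12,10] → U [13,11] → C [15,12]. Since dp[15][13] = 8, nothing longer is possible.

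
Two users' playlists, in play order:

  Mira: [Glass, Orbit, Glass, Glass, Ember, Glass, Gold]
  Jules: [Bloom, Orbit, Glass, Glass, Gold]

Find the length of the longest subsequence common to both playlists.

4

Taking Orbit [2,2], Glass [4,3], Glass [6,4], Gold [7,5] gives a common subsequence of length 4. Since dp[7][5] = 4, nothing longer is possible.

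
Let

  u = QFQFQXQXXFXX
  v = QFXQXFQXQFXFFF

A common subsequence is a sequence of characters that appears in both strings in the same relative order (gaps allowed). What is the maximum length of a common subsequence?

Match Q [1,1]; then F [2,2]; then Q [3,4]; then F [4,6]; then Q [5,7]; then X [6,8]; then Q [7,9]; then X [8,11]; then F [10,14] — 9 characters in the same relative order in both. The LCS DP gives dp[12][14] = 9, so this is optimal.

9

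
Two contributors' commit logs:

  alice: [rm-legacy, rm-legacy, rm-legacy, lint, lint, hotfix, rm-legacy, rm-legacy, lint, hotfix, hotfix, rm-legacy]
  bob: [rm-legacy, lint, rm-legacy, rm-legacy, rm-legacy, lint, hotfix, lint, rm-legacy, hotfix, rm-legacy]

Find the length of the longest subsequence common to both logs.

8

Match rm-legacy [1,3], rm-legacy [2,4], rm-legacy [3,5], lint [4,6], lint [5,8], rm-legacy [8,9], hotfix [11,10], rm-legacy [12,11] — 8 commits in the same relative order in both. dp[12][11] = 8 confirms this is the maximum.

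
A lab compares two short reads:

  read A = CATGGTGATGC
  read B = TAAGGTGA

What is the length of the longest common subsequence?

Pick A at read A[2]=read B[3] → G at read A[4]=read B[4] → G at read A[5]=read B[5] → T at read A[6]=read B[6] → G at read A[7]=read B[7] → A at read A[8]=read B[8]; all 6 bases appear in both, in order. The LCS DP gives dp[11][8] = 6, so this is optimal.

6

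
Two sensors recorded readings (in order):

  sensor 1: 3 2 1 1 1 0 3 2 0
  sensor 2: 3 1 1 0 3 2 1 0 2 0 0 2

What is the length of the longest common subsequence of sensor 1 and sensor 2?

One common subsequence of length 7: 3 at sensor 1[1]=sensor 2[1]; then 1 at sensor 1[3]=sensor 2[2]; then 1 at sensor 1[4]=sensor 2[3]; then 1 at sensor 1[5]=sensor 2[7]; then 0 at sensor 1[6]=sensor 2[8]; then 2 at sensor 1[8]=sensor 2[9]; then 0 at sensor 1[9]=sensor 2[11]. The LCS DP gives dp[9][12] = 7, so this is optimal.

7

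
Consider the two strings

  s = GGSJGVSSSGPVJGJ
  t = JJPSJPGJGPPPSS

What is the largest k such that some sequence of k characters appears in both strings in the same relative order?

Pick G at s[2]=t[7], then J at s[4]=t[8], then G at s[5]=t[9], then S at s[8]=t[13], then S at s[9]=t[14]; all 5 characters appear in both, in order. The LCS DP gives dp[15][14] = 5, so this is optimal.

5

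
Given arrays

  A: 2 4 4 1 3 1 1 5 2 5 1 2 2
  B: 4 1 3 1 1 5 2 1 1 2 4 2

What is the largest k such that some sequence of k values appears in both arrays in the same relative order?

10

Pick 4 [3,1], 1 [4,2], 3 [5,3], 1 [6,4], 1 [7,5], 5 [8,6], 2 [9,7], 1 [11,9], 2 [12,10], 2 [13,12]; all 10 values appear in both, in order, and the DP table's final entry dp[13][12] is also 10, so no common subsequence is longer.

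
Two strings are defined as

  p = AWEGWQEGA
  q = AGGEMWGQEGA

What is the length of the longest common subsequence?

7

Let dp[i][j] be the LCS length of the first i characters of p and the first j characters of q. dp[i][j] = dp[i-1][j-1]+1 when the i-th and j-th characters match, else max(dp[i-1][j], dp[i][j-1]).
    ·  A  G  G  E  M  W  G  Q  E  G  A
 ·  0  0  0  0  0  0  0  0  0  0  0  0
 A  0  1  1  1  1  1  1  1  1  1  1  1
 W  0  1  1  1  1  1  2  2  2  2  2  2
 E  0  1  1  1  2  2  2  2  2  3  3  3
 G  0  1  2  2  2  2  2  3  3  3  4  4
 W  0  1  2  2  2  2  3  3  3  3  4  4
 Q  0  1  2  2  2  2  3  3  4  4  4  4
 E  0  1  2  2  3  3  3  3  4  5  5  5
 G  0  1  2  3  3  3  3  4  4  5  6  6
 A  0  1  2  3  3  3  3  4  4  5  6  7
dp[9][11] = 7. One LCS (by backtracking along matches): AWGQEGA.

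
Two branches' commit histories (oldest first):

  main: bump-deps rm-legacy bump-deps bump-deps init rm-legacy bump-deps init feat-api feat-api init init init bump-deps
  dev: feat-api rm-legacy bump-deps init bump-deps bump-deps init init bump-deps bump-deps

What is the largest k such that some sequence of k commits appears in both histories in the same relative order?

Pick rm-legacy at main[2]=dev[2]; then bump-deps at main[3]=dev[3]; then bump-deps at main[4]=dev[5]; then bump-deps at main[7]=dev[6]; then init at main[8]=dev[7]; then init at main[11]=dev[8]; then bump-deps at main[14]=dev[10]; all 7 commits appear in both, in order. dp[14][10] = 7 confirms this is the maximum.

7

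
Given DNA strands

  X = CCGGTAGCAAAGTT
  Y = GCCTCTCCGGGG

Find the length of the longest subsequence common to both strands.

Taking C [1,7]; then C [2,8]; then G [3,9]; then G [4,10]; then G [7,11]; then G [12,12] gives a common subsequence of length 6. The LCS DP gives dp[14][12] = 6, so this is optimal.

6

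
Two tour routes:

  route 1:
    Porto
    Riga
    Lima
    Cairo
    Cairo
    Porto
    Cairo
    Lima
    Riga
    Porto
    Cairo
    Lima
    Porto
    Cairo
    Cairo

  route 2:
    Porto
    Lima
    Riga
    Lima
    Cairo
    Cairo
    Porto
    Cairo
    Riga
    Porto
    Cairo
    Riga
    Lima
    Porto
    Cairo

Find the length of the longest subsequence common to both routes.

13

Taking Porto [1,1]; then Riga [2,3]; then Lima [3,4]; then Cairo [4,5]; then Cairo [5,6]; then Porto [6,7]; then Cairo [7,8]; then Riga [9,9]; then Porto [10,10]; then Cairo [11,11]; then Lima [12,13]; then Porto [13,14]; then Cairo [15,15] gives a common subsequence of length 13. Since dp[15][15] = 13, nothing longer is possible.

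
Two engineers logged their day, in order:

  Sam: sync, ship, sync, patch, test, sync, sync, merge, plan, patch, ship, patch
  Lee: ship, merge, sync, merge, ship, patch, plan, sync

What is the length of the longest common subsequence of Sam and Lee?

5

Match ship [2,1] → sync [7,3] → merge [8,4] → ship [11,5] → patch [12,6] — 5 tasks in the same relative order in both. dp[12][8] = 5 confirms this is the maximum.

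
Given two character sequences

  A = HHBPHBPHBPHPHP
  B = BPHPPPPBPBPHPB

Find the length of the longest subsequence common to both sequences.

9

Match B [3,1], P [4,2], H [5,3], B [6,8], P [7,9], B [9,10], P [10,11], H [11,12], P [12,13] — 9 characters in the same relative order in both, and the DP table's final entry dp[14][14] is also 9, so no common subsequence is longer.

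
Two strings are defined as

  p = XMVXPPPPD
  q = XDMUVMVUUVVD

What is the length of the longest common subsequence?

Taking X at p[1]=q[1] → M at p[2]=q[6] → V at p[3]=q[11] → D at p[9]=q[12] gives a common subsequence of length 4, and the DP table's final entry dp[9][12] is also 4, so no common subsequence is longer.

4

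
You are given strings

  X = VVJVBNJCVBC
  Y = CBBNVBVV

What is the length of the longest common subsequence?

4

Taking B at X[5]=Y[3]; then N at X[6]=Y[4]; then V at X[9]=Y[5]; then B at X[10]=Y[6] gives a common subsequence of length 4. Since dp[11][8] = 4, nothing longer is possible.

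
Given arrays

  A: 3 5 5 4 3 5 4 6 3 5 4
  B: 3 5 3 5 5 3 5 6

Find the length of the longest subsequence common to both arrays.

One common subsequence of length 6: 3 (A #1, B #3), 5 (A #2, B #4), 5 (A #3, B #5), 3 (A #5, B #6), 5 (A #6, B #7), 6 (A #8, B #8). The LCS DP gives dp[11][8] = 6, so this is optimal.

6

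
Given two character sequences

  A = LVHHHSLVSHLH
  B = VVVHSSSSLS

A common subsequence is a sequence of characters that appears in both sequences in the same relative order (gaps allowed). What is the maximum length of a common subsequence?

5

Let dp[i][j] be the LCS length of the first i characters of A and the first j characters of B. dp[i][j] = dp[i-1][j-1]+1 when the i-th and j-th characters match, else max(dp[i-1][j], dp[i][j-1]).
    ·  V  V  V  H  S  S  S  S  L  S
 ·  0  0  0  0  0  0  0  0  0  0  0
 L  0  0  0  0  0  0  0  0  0  1  1
 V  0  1  1  1  1  1  1  1  1  1  1
 H  0  1  1  1  2  2  2  2  2  2  2
 H  0  1  1  1  2  2  2  2  2  2  2
 H  0  1  1  1  2  2  2  2  2  2  2
 S  0  1  1  1  2  3  3  3  3  3  3
 L  0  1  1  1  2  3  3  3  3  4  4
 V  0  1  2  2  2  3  3  3  3  4  4
 S  0  1  2  2  2  3  4  4  4  4  5
 H  0  1  2  2  3  3  4  4  4  4  5
 L  0  1  2  2  3  3  4  4  4  5  5
 H  0  1  2  2  3  3  4  4  4  5  5
dp[12][10] = 5. One LCS (by backtracking along matches): VHSLS.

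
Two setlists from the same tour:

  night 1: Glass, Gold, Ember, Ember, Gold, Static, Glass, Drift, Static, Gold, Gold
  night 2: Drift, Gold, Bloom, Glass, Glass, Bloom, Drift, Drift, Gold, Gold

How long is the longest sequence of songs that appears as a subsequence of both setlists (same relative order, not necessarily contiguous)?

5

Match Glass at night 1[1]=night 2[4] → Glass at night 1[7]=night 2[5] → Drift at night 1[8]=night 2[8] → Gold at night 1[10]=night 2[9] → Gold at night 1[11]=night 2[10] — 5 songs in the same relative order in both. Since dp[11][10] = 5, nothing longer is possible.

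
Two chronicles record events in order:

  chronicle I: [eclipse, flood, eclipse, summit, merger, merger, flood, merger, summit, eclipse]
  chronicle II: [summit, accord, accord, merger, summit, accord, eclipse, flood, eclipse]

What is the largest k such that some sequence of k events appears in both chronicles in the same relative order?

4

One common subsequence of length 4: summit (chronicle I #4, chronicle II #1), merger (chronicle I #5, chronicle II #4), flood (chronicle I #7, chronicle II #8), eclipse (chronicle I #10, chronicle II #9). The LCS DP gives dp[10][9] = 4, so this is optimal.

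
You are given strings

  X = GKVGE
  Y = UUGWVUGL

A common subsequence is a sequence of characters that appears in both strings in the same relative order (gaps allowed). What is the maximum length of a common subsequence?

Match G at X[1]=Y[3], V at X[3]=Y[5], G at X[4]=Y[7] — 3 characters in the same relative order in both. dp[5][8] = 3 confirms this is the maximum.

3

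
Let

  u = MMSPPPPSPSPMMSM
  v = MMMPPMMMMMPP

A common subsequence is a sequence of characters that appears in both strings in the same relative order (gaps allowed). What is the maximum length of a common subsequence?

7

Pick M at u[1]=v[2]; then M at u[2]=v[3]; then P at u[4]=v[4]; then P at u[5]=v[5]; then M at u[12]=v[8]; then M at u[13]=v[9]; then M at u[15]=v[10]; all 7 characters appear in both, in order, and the DP table's final entry dp[15][12] is also 7, so no common subsequence is longer.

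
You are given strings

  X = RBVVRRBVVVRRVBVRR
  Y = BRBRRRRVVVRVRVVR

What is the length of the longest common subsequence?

One common subsequence of length 12: R at X[1]=Y[2], then B at X[2]=Y[3], then R at X[5]=Y[6], then R at X[6]=Y[7], then V at X[8]=Y[8], then V at X[9]=Y[9], then V at X[10]=Y[10], then R at X[11]=Y[11], then R at X[12]=Y[13], then V at X[13]=Y[14], then V at X[15]=Y[15], then R at X[17]=Y[16]. The LCS DP gives dp[17][16] = 12, so this is optimal.

12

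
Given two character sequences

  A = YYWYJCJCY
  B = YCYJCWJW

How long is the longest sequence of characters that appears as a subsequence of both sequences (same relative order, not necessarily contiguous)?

5

Taking Y at A[1]=B[1]; then Y at A[4]=B[3]; then J at A[5]=B[4]; then C at A[6]=B[5]; then J at A[7]=B[7] gives a common subsequence of length 5, and the DP table's final entry dp[9][8] is also 5, so no common subsequence is longer.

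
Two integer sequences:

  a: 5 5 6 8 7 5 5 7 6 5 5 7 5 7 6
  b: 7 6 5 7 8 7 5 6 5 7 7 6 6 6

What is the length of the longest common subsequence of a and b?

9

One common subsequence of length 9: 5 [1,3]; then 8 [4,5]; then 7 [5,6]; then 5 [7,7]; then 6 [9,8]; then 5 [11,9]; then 7 [12,10]; then 7 [14,11]; then 6 [15,14], and the DP table's final entry dp[15][14] is also 9, so no common subsequence is longer.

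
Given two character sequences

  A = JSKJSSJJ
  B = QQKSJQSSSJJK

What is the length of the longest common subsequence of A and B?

6

Let dp[i][j] be the LCS length of the first i characters of A and the first j characters of B. dp[i][j] = dp[i-1][j-1]+1 when the i-th and j-th characters match, else max(dp[i-1][j], dp[i][j-1]).
    ·  Q  Q  K  S  J  Q  S  S  S  J  J  K
 ·  0  0  0  0  0  0  0  0  0  0  0  0  0
 J  0  0  0  0  0  1  1  1  1  1  1  1  1
 S  0  0  0  0  1  1  1  2  2  2  2  2  2
 K  0  0  0  1  1  1  1  2  2  2  2  2  3
 J  0  0  0  1  1  2  2  2  2  2  3  3  3
 S  0  0  0  1  2  2  2  3  3  3  3  3  3
 S  0  0  0  1  2  2  2  3  4  4  4  4  4
 J  0  0  0  1  2  3  3  3  4  4  5  5  5
 J  0  0  0  1  2  3  3  3  4  4  5  6  6
dp[8][12] = 6. One LCS (by backtracking along matches): JSSSJJ.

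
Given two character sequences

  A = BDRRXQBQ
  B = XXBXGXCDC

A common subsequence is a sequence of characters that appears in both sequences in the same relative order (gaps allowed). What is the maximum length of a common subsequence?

2

Let dp[i][j] be the LCS length of the first i characters of A and the first j characters of B. dp[i][j] = dp[i-1][j-1]+1 when the i-th and j-th characters match, else max(dp[i-1][j], dp[i][j-1]).
    ·  X  X  B  X  G  X  C  D  C
 ·  0  0  0  0  0  0  0  0  0  0
 B  0  0  0  1  1  1  1  1  1  1
 D  0  0  0  1  1  1  1  1  2  2
 R  0  0  0  1  1  1  1  1  2  2
 R  0  0  0  1  1  1  1  1  2  2
 X  0  1  1  1  2  2  2  2  2  2
 Q  0  1  1  1  2  2  2  2  2  2
 B  0  1  1  2  2  2  2  2  2  2
 Q  0  1  1  2  2  2  2  2  2  2
dp[8][9] = 2. One LCS (by backtracking along matches): BD.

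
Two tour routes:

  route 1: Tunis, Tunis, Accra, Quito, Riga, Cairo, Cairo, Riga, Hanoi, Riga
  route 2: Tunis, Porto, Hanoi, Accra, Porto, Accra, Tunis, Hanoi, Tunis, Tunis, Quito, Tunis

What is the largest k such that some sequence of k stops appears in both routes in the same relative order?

3

Match Tunis (route 1 #1, route 2 #9), then Tunis (route 1 #2, route 2 #10), then Quito (route 1 #4, route 2 #11) — 3 stops in the same relative order in both. The LCS DP gives dp[10][12] = 3, so this is optimal.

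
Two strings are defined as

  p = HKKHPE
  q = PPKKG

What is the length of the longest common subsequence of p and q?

Taking K [2,3], K [3,4] gives a common subsequence of length 2. The LCS DP gives dp[6][5] = 2, so this is optimal.

2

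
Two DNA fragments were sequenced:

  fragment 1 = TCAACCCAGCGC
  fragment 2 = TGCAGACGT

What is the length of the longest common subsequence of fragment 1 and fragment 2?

Let dp[i][j] be the LCS length of the first i bases of fragment 1 and the first j bases of fragment 2. dp[i][j] = dp[i-1][j-1]+1 when the i-th and j-th bases match, else max(dp[i-1][j], dp[i][j-1]).
    ·  T  G  C  A  G  A  C  G  T
 ·  0  0  0  0  0  0  0  0  0  0
 T  0  1  1  1  1  1  1  1  1  1
 C  0  1  1  2  2  2  2  2  2  2
 A  0  1  1  2  3  3  3  3  3  3
 A  0  1  1  2  3  3  4  4  4  4
 C  0  1  1  2  3  3  4  5  5  5
 C  0  1  1  2  3  3  4  5  5  5
 C  0  1  1  2  3  3  4  5  5  5
 A  0  1  1  2  3  3  4  5  5  5
 G  0  1  2  2  3  4  4  5  6  6
 C  0  1  2  3  3  4  4  5  6  6
 G  0  1  2  3  3  4  4  5  6  6
 C  0  1  2  3  3  4  4  5  6  6
dp[12][9] = 6. One LCS (by backtracking along matches): TCAACG.

6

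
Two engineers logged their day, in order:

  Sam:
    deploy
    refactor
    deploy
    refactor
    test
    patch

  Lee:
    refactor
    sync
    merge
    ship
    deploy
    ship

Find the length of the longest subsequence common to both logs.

Pick refactor at Sam[2]=Lee[1], deploy at Sam[3]=Lee[5]; all 2 tasks appear in both, in order. The LCS DP gives dp[6][6] = 2, so this is optimal.

2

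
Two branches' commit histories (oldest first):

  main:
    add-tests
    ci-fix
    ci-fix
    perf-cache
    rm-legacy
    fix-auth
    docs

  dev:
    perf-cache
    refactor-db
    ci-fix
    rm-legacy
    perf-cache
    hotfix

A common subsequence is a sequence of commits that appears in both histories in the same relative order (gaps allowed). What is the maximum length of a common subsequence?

Match ci-fix [2,3] → perf-cache [4,5] — 2 commits in the same relative order in both, and the DP table's final entry dp[7][6] is also 2, so no common subsequence is longer.

2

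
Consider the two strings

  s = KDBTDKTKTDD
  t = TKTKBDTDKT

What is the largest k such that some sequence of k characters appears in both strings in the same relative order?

Taking K at s[1]=t[4] → D at s[2]=t[6] → T at s[4]=t[7] → D at s[5]=t[8] → K at s[8]=t[9] → T at s[9]=t[10] gives a common subsequence of length 6. dp[11][10] = 6 confirms this is the maximum.

6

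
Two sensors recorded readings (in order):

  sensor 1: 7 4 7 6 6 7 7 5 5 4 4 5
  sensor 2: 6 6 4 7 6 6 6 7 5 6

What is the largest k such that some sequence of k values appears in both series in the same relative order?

One common subsequence of length 6: 4 at sensor 1[2]=sensor 2[3] → 7 at sensor 1[3]=sensor 2[4] → 6 at sensor 1[4]=sensor 2[6] → 6 at sensor 1[5]=sensor 2[7] → 7 at sensor 1[7]=sensor 2[8] → 5 at sensor 1[8]=sensor 2[9], and the DP table's final entry dp[12][10] is also 6, so no common subsequence is longer.

6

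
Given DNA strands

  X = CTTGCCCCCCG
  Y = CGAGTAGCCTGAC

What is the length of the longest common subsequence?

6

Let dp[i][j] be the LCS length of the first i bases of X and the first j bases of Y. dp[i][j] = dp[i-1][j-1]+1 when the i-th and j-th bases match, else max(dp[i-1][j], dp[i][j-1]).
    ·  C  G  A  G  T  A  G  C  C  T  G  A  C
 ·  0  0  0  0  0  0  0  0  0  0  0  0  0  0
 C  0  1  1  1  1  1  1  1  1  1  1  1  1  1
 T  0  1  1  1  1  2  2  2  2  2  2  2  2  2
 T  0  1  1  1  1  2  2  2  2  2  3  3  3  3
 G  0  1  2  2  2  2  2  3  3  3  3  4  4  4
 C  0  1  2  2  2  2  2  3  4  4  4  4  4  5
 C  0  1  2  2  2  2  2  3  4  5  5  5  5  5
 C  0  1  2  2  2  2  2  3  4  5  5  5  5  6
 C  0  1  2  2  2  2  2  3  4  5  5  5  5  6
 C  0  1  2  2  2  2  2  3  4  5  5  5  5  6
 C  0  1  2  2  2  2  2  3  4  5  5  5  5  6
 G  0  1  2  2  3  3  3  3  4  5  5  6  6  6
dp[11][13] = 6. One LCS (by backtracking along matches): CTGCCC.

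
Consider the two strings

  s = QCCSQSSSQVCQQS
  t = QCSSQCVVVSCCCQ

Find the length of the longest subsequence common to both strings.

8

Pick Q (s #1, t #1), C (s #3, t #2), S (s #7, t #3), S (s #8, t #4), Q (s #9, t #5), V (s #10, t #9), C (s #11, t #13), Q (s #13, t #14); all 8 characters appear in both, in order, and the DP table's final entry dp[14][14] is also 8, so no common subsequence is longer.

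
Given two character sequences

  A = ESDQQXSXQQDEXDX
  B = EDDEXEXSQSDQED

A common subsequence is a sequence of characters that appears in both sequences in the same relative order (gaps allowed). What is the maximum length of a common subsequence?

8

One common subsequence of length 8: E [1,1]; then D [3,3]; then X [6,7]; then S [7,8]; then Q [9,9]; then Q [10,12]; then E [12,13]; then D [14,14]. dp[15][14] = 8 confirms this is the maximum.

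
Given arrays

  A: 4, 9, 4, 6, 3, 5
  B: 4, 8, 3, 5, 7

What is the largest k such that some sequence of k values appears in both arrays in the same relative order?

3

Let dp[i][j] be the LCS length of the first i values of A and the first j values of B. dp[i][j] = dp[i-1][j-1]+1 when the i-th and j-th values match, else max(dp[i-1][j], dp[i][j-1]).
    ·  4  8  3  5  7
 ·  0  0  0  0  0  0
 4  0  1  1  1  1  1
 9  0  1  1  1  1  1
 4  0  1  1  1  1  1
 6  0  1  1  1  1  1
 3  0  1  1  2  2  2
 5  0  1  1  2  3  3
dp[6][5] = 3. One LCS (by backtracking along matches): 4, 3, 5.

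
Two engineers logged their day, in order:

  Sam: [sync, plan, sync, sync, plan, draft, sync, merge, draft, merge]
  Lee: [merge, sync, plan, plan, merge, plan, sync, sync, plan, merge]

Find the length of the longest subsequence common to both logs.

6

Pick sync at Sam[1]=Lee[2], then plan at Sam[2]=Lee[6], then sync at Sam[3]=Lee[7], then sync at Sam[4]=Lee[8], then plan at Sam[5]=Lee[9], then merge at Sam[10]=Lee[10]; all 6 tasks appear in both, in order. The LCS DP gives dp[10][10] = 6, so this is optimal.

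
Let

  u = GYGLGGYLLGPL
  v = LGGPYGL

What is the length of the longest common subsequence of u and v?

6

Let dp[i][j] be the LCS length of the first i characters of u and the first j characters of v. dp[i][j] = dp[i-1][j-1]+1 when the i-th and j-th characters match, else max(dp[i-1][j], dp[i][j-1]).
    ·  L  G  G  P  Y  G  L
 ·  0  0  0  0  0  0  0  0
 G  0  0  1  1  1  1  1  1
 Y  0  0  1  1  1  2  2  2
 G  0  0  1  2  2  2  3  3
 L  0  1  1  2  2  2  3  4
 G  0  1  2  2  2  2  3  4
 G  0  1  2  3  3  3  3  4
 Y  0  1  2  3  3  4  4  4
 L  0  1  2  3  3  4  4  5
 L  0  1  2  3  3  4  4  5
 G  0  1  2  3  3  4  5  5
 P  0  1  2  3  4  4  5  5
 L  0  1  2  3  4  4  5  6
dp[12][7] = 6. One LCS (by backtracking along matches): LGGYGL.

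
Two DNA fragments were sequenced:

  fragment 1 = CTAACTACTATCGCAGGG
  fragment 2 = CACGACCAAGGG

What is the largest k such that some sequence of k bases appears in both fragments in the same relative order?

10

Match C (fragment 1 #1, fragment 2 #1), A (fragment 1 #3, fragment 2 #2), A (fragment 1 #4, fragment 2 #5), C (fragment 1 #5, fragment 2 #6), C (fragment 1 #8, fragment 2 #7), A (fragment 1 #10, fragment 2 #8), A (fragment 1 #15, fragment 2 #9), G (fragment 1 #16, fragment 2 #10), G (fragment 1 #17, fragment 2 #11), G (fragment 1 #18, fragment 2 #12) — 10 bases in the same relative order in both, and the DP table's final entry dp[18][12] is also 10, so no common subsequence is longer.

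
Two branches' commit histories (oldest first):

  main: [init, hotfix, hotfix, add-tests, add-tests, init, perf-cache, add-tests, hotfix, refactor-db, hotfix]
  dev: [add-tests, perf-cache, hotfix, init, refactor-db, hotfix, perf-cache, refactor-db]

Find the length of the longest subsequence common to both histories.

Pick add-tests (main #5, dev #1) → perf-cache (main #7, dev #2) → hotfix (main #9, dev #3) → refactor-db (main #10, dev #5) → hotfix (main #11, dev #6); all 5 commits appear in both, in order. Since dp[11][8] = 5, nothing longer is possible.

5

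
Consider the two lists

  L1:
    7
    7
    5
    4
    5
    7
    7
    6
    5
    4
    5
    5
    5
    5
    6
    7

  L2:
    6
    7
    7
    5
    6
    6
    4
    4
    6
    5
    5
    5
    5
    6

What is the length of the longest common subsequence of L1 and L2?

10

Pick 7 at L1[1]=L2[2], 7 at L1[2]=L2[3], 5 at L1[3]=L2[4], 4 at L1[4]=L2[8], 6 at L1[8]=L2[9], 5 at L1[11]=L2[10], 5 at L1[12]=L2[11], 5 at L1[13]=L2[12], 5 at L1[14]=L2[13], 6 at L1[15]=L2[14]; all 10 values appear in both, in order. The LCS DP gives dp[16][14] = 10, so this is optimal.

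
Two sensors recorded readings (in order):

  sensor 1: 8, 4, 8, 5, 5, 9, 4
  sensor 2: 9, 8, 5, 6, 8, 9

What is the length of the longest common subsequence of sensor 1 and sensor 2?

Match 8 (sensor 1 #1, sensor 2 #2); then 8 (sensor 1 #3, sensor 2 #5); then 9 (sensor 1 #6, sensor 2 #6) — 3 values in the same relative order in both. dp[7][6] = 3 confirms this is the maximum.

3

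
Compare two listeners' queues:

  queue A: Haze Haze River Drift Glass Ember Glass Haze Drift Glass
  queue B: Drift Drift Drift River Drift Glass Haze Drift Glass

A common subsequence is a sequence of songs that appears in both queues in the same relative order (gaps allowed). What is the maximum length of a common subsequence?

Taking River at queue A[3]=queue B[4]; then Drift at queue A[4]=queue B[5]; then Glass at queue A[7]=queue B[6]; then Haze at queue A[8]=queue B[7]; then Drift at queue A[9]=queue B[8]; then Glass at queue A[10]=queue B[9] gives a common subsequence of length 6, and the DP table's final entry dp[10][9] is also 6, so no common subsequence is longer.

6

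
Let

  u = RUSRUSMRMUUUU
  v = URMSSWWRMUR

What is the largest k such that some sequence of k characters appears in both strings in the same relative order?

Match R (u #1, v #2), S (u #3, v #4), S (u #6, v #5), R (u #8, v #8), M (u #9, v #9), U (u #10, v #10) — 6 characters in the same relative order in both, and the DP table's final entry dp[13][11] is also 6, so no common subsequence is longer.

6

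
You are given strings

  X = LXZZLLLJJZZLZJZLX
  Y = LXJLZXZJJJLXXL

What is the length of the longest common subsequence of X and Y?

Taking L [1,1] → X [2,2] → Z [3,5] → Z [4,7] → J [8,8] → J [9,9] → J [14,10] → L [16,11] → X [17,13] gives a common subsequence of length 9. Since dp[17][14] = 9, nothing longer is possible.

9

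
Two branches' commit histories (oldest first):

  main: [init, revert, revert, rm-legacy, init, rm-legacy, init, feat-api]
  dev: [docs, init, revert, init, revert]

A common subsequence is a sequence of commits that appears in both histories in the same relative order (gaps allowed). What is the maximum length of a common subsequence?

Taking init at main[1]=dev[2], then revert at main[2]=dev[3], then revert at main[3]=dev[5] gives a common subsequence of length 3. Since dp[8][5] = 3, nothing longer is possible.

3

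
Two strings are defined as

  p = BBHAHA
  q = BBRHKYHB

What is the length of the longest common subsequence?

Let dp[i][j] be the LCS length of the first i characters of p and the first j characters of q. dp[i][j] = dp[i-1][j-1]+1 when the i-th and j-th characters match, else max(dp[i-1][j], dp[i][j-1]).
    ·  B  B  R  H  K  Y  H  B
 ·  0  0  0  0  0  0  0  0  0
 B  0  1  1  1  1  1  1  1  1
 B  0  1  2  2  2  2  2  2  2
 H  0  1  2  2  3  3  3  3  3
 A  0  1  2  2  3  3  3  3  3
 H  0  1  2  2  3  3  3  4  4
 A  0  1  2  2  3  3  3  4  4
dp[6][8] = 4. One LCS (by backtracking along matches): BBHH.

4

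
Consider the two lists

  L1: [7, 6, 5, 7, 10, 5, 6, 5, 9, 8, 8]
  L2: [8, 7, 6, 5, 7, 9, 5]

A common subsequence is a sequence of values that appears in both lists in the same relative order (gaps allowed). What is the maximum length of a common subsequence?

Let dp[i][j] be the LCS length of the first i values of L1 and the first j values of L2. dp[i][j] = dp[i-1][j-1]+1 when the i-th and j-th values match, else max(dp[i-1][j], dp[i][j-1]).
    ·  8  7  6  5  7  9  5
 ·  0  0  0  0  0  0  0  0
 7  0  0  1  1  1  1  1  1
 6  0  0  1  2  2  2  2  2
 5  0  0  1  2  3  3  3  3
 7  0  0  1  2  3  4  4  4
10  0  0  1  2  3  4  4  4
 5  0  0  1  2  3  4  4  5
 6  0  0  1  2  3  4  4  5
 5  0  0  1  2  3  4  4  5
 9  0  0  1  2  3  4  5  5
 8  0  1  1  2  3  4  5  5
 8  0  1  1  2  3  4  5  5
dp[11][7] = 5. One LCS (by backtracking along matches): 7, 6, 5, 7, 5.

5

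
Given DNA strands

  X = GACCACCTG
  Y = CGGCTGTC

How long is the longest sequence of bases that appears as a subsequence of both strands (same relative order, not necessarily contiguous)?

4

Pick G [1,3] → C [7,4] → T [8,5] → G [9,6]; all 4 bases appear in both, in order. dp[9][8] = 4 confirms this is the maximum.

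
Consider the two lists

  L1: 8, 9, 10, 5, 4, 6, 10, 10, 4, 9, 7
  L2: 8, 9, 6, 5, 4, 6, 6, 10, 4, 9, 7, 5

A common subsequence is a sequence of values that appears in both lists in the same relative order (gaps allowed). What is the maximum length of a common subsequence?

9

Taking 8 at L1[1]=L2[1], then 9 at L1[2]=L2[2], then 5 at L1[4]=L2[4], then 4 at L1[5]=L2[5], then 6 at L1[6]=L2[7], then 10 at L1[8]=L2[8], then 4 at L1[9]=L2[9], then 9 at L1[10]=L2[10], then 7 at L1[11]=L2[11] gives a common subsequence of length 9, and the DP table's final entry dp[11][12] is also 9, so no common subsequence is longer.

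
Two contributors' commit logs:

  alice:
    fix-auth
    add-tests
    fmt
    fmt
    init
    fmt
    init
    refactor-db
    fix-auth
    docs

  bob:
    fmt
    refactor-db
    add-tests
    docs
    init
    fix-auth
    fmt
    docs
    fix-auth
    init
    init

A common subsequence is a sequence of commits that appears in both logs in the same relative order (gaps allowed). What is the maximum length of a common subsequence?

4

Match fix-auth [1,6] → fmt [3,7] → init [5,10] → init [7,11] — 4 commits in the same relative order in both. The LCS DP gives dp[10][11] = 4, so this is optimal.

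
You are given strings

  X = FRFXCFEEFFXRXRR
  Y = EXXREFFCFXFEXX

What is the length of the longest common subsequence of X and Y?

7

Pick F at X[1]=Y[7], F at X[3]=Y[9], X at X[4]=Y[10], F at X[6]=Y[11], E at X[8]=Y[12], X at X[11]=Y[13], X at X[13]=Y[14]; all 7 characters appear in both, in order. dp[15][14] = 7 confirms this is the maximum.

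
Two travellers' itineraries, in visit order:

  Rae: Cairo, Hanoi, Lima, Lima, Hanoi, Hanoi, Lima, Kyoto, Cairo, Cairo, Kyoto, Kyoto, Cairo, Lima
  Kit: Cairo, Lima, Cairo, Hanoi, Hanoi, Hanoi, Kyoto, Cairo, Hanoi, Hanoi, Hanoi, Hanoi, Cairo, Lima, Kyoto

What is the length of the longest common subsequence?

8

One common subsequence of length 8: Cairo at Rae[1]=Kit[3]; then Hanoi at Rae[2]=Kit[4]; then Hanoi at Rae[5]=Kit[5]; then Hanoi at Rae[6]=Kit[6]; then Kyoto at Rae[8]=Kit[7]; then Cairo at Rae[9]=Kit[8]; then Cairo at Rae[10]=Kit[13]; then Kyoto at Rae[12]=Kit[15]. Since dp[14][15] = 8, nothing longer is possible.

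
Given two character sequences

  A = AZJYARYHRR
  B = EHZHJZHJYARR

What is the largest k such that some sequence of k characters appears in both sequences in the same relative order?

Let dp[i][j] be the LCS length of the first i characters of A and the first j characters of B. dp[i][j] = dp[i-1][j-1]+1 when the i-th and j-th characters match, else max(dp[i-1][j], dp[i][j-1]).
    ·  E  H  Z  H  J  Z  H  J  Y  A  R  R
 ·  0  0  0  0  0  0  0  0  0  0  0  0  0
 A  0  0  0  0  0  0  0  0  0  0  1  1  1
 Z  0  0  0  1  1  1  1  1  1  1  1  1  1
 J  0  0  0  1  1  2  2  2  2  2  2  2  2
 Y  0  0  0  1  1  2  2  2  2  3  3  3  3
 A  0  0  0  1  1  2  2  2  2  3  4  4  4
 R  0  0  0  1  1  2  2  2  2  3  4  5  5
 Y  0  0  0  1  1  2  2  2  2  3  4  5  5
 H  0  0  1  1  2  2  2  3  3  3  4  5  5
 R  0  0  1  1  2  2  2  3  3  3  4  5  6
 R  0  0  1  1  2  2  2  3  3  3  4  5  6
dp[10][12] = 6. One LCS (by backtracking along matches): ZJYARR.

6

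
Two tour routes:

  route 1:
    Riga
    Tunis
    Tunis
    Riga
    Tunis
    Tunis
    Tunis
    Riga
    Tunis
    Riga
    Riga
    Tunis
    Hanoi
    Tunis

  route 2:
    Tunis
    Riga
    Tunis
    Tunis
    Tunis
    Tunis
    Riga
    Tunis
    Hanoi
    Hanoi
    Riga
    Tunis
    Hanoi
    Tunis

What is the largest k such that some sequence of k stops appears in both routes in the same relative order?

11

Match Riga (route 1 #1, route 2 #2), Tunis (route 1 #3, route 2 #3), Tunis (route 1 #5, route 2 #4), Tunis (route 1 #6, route 2 #5), Tunis (route 1 #7, route 2 #6), Riga (route 1 #8, route 2 #7), Tunis (route 1 #9, route 2 #8), Riga (route 1 #11, route 2 #11), Tunis (route 1 #12, route 2 #12), Hanoi (route 1 #13, route 2 #13), Tunis (route 1 #14, route 2 #14) — 11 stops in the same relative order in both. Since dp[14][14] = 11, nothing longer is possible.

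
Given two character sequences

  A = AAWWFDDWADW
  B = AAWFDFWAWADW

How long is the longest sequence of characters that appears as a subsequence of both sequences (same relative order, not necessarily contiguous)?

Let dp[i][j] be the LCS length of the first i characters of A and the first j characters of B. dp[i][j] = dp[i-1][j-1]+1 when the i-th and j-th characters match, else max(dp[i-1][j], dp[i][j-1]).
    ·  A  A  W  F  D  F  W  A  W  A  D  W
 ·  0  0  0  0  0  0  0  0  0  0  0  0  0
 A  0  1  1  1  1  1  1  1  1  1  1  1  1
 A  0  1  2  2  2  2  2  2  2  2  2  2  2
 W  0  1  2  3  3  3  3  3  3  3  3  3  3
 W  0  1  2  3  3  3  3  4  4  4  4  4  4
 F  0  1  2  3  4  4  4  4  4  4  4  4  4
 D  0  1  2  3  4  5  5  5  5  5  5  5  5
 D  0  1  2  3  4  5  5  5  5  5  5  6  6
 W  0  1  2  3  4  5  5  6  6  6  6  6  7
 A  0  1  2  3  4  5  5  6  7  7  7  7  7
 D  0  1  2  3  4  5  5  6  7  7  7  8  8
 W  0  1  2  3  4  5  5  6  7  8  8  8  9
dp[11][12] = 9. One LCS (by backtracking along matches): AAWFDWADW.

9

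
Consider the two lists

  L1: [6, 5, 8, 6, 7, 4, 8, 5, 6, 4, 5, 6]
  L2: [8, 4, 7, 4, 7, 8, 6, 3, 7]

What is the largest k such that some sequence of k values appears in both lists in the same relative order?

Let dp[i][j] be the LCS length of the first i values of L1 and the first j values of L2. dp[i][j] = dp[i-1][j-1]+1 when the i-th and j-th values match, else max(dp[i-1][j], dp[i][j-1]).
    ·  8  4  7  4  7  8  6  3  7
 ·  0  0  0  0  0  0  0  0  0  0
 6  0  0  0  0  0  0  0  1  1  1
 5  0  0  0  0  0  0  0  1  1  1
 8  0  1  1  1  1  1  1  1  1  1
 6  0  1  1  1  1  1  1  2  2  2
 7  0  1  1  2  2  2  2  2  2  3
 4  0  1  2  2  3  3  3  3  3  3
 8  0  1  2  2  3  3  4  4  4  4
 5  0  1  2  2  3  3  4  4  4  4
 6  0  1  2  2  3  3  4  5  5  5
 4  0  1  2  2  3  3  4  5  5  5
 5  0  1  2  2  3  3  4  5  5  5
 6  0  1  2  2  3  3  4  5  5  5
dp[12][9] = 5. One LCS (by backtracking along matches): 8, 7, 4, 8, 6.

5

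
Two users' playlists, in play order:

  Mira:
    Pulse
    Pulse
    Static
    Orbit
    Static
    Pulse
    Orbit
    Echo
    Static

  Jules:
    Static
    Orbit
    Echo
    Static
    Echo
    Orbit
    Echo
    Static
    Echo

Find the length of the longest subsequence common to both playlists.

6

Pick Static at Mira[3]=Jules[1] → Orbit at Mira[4]=Jules[2] → Static at Mira[5]=Jules[4] → Orbit at Mira[7]=Jules[6] → Echo at Mira[8]=Jules[7] → Static at Mira[9]=Jules[8]; all 6 songs appear in both, in order. dp[9][9] = 6 confirms this is the maximum.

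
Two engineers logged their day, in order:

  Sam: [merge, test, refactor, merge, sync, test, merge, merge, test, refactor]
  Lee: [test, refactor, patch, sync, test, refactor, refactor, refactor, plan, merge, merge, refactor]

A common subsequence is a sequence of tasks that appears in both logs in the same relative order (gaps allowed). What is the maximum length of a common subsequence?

Taking test (Sam #2, Lee #1), then refactor (Sam #3, Lee #2), then sync (Sam #5, Lee #4), then test (Sam #6, Lee #5), then merge (Sam #7, Lee #10), then merge (Sam #8, Lee #11), then refactor (Sam #10, Lee #12) gives a common subsequence of length 7. dp[10][12] = 7 confirms this is the maximum.

7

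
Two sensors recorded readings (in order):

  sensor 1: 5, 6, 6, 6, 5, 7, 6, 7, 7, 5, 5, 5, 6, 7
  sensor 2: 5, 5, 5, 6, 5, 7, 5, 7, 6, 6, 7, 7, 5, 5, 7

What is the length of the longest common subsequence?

10

Taking 5 [1,3], 6 [2,4], 5 [5,7], 7 [6,8], 6 [7,10], 7 [8,11], 7 [9,12], 5 [11,13], 5 [12,14], 7 [14,15] gives a common subsequence of length 10. Since dp[14][15] = 10, nothing longer is possible.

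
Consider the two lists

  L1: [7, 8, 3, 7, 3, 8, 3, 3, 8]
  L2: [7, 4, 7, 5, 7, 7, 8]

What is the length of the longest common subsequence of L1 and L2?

3

Let dp[i][j] be the LCS length of the first i values of L1 and the first j values of L2. dp[i][j] = dp[i-1][j-1]+1 when the i-th and j-th values match, else max(dp[i-1][j], dp[i][j-1]).
    ·  7  4  7  5  7  7  8
 ·  0  0  0  0  0  0  0  0
 7  0  1  1  1  1  1  1  1
 8  0  1  1  1  1  1  1  2
 3  0  1  1  1  1  1  1  2
 7  0  1  1  2  2  2  2  2
 3  0  1  1  2  2  2  2  2
 8  0  1  1  2  2  2  2  3
 3  0  1  1  2  2  2  2  3
 3  0  1  1  2  2  2  2  3
 8  0  1  1  2  2  2  2  3
dp[9][7] = 3. One LCS (by backtracking along matches): 7, 7, 8.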